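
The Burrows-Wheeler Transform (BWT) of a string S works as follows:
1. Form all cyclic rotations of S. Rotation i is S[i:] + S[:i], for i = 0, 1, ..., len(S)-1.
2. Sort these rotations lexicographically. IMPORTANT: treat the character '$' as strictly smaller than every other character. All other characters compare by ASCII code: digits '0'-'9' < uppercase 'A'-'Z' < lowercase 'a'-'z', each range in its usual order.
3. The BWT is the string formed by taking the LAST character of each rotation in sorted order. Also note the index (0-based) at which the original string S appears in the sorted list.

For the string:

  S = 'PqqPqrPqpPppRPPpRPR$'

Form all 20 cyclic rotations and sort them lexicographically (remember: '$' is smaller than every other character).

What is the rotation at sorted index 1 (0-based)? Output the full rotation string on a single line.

Answer: PPpRPR$PqqPqrPqpPppR

Derivation:
All 20 rotations (rotation i = S[i:]+S[:i]):
  rot[0] = PqqPqrPqpPppRPPpRPR$
  rot[1] = qqPqrPqpPppRPPpRPR$P
  rot[2] = qPqrPqpPppRPPpRPR$Pq
  rot[3] = PqrPqpPppRPPpRPR$Pqq
  rot[4] = qrPqpPppRPPpRPR$PqqP
  rot[5] = rPqpPppRPPpRPR$PqqPq
  rot[6] = PqpPppRPPpRPR$PqqPqr
  rot[7] = qpPppRPPpRPR$PqqPqrP
  rot[8] = pPppRPPpRPR$PqqPqrPq
  rot[9] = PppRPPpRPR$PqqPqrPqp
  rot[10] = ppRPPpRPR$PqqPqrPqpP
  rot[11] = pRPPpRPR$PqqPqrPqpPp
  rot[12] = RPPpRPR$PqqPqrPqpPpp
  rot[13] = PPpRPR$PqqPqrPqpPppR
  rot[14] = PpRPR$PqqPqrPqpPppRP
  rot[15] = pRPR$PqqPqrPqpPppRPP
  rot[16] = RPR$PqqPqrPqpPppRPPp
  rot[17] = PR$PqqPqrPqpPppRPPpR
  rot[18] = R$PqqPqrPqpPppRPPpRP
  rot[19] = $PqqPqrPqpPppRPPpRPR
Sorted (with $ < everything):
  sorted[0] = $PqqPqrPqpPppRPPpRPR
  sorted[1] = PPpRPR$PqqPqrPqpPppR
  sorted[2] = PR$PqqPqrPqpPppRPPpR
  sorted[3] = PpRPR$PqqPqrPqpPppRP
  sorted[4] = PppRPPpRPR$PqqPqrPqp
  sorted[5] = PqpPppRPPpRPR$PqqPqr
  sorted[6] = PqqPqrPqpPppRPPpRPR$
  sorted[7] = PqrPqpPppRPPpRPR$Pqq
  sorted[8] = R$PqqPqrPqpPppRPPpRP
  sorted[9] = RPPpRPR$PqqPqrPqpPpp
  sorted[10] = RPR$PqqPqrPqpPppRPPp
  sorted[11] = pPppRPPpRPR$PqqPqrPq
  sorted[12] = pRPPpRPR$PqqPqrPqpPp
  sorted[13] = pRPR$PqqPqrPqpPppRPP
  sorted[14] = ppRPPpRPR$PqqPqrPqpP
  sorted[15] = qPqrPqpPppRPPpRPR$Pq
  sorted[16] = qpPppRPPpRPR$PqqPqrP
  sorted[17] = qqPqrPqpPppRPPpRPR$P
  sorted[18] = qrPqpPppRPPpRPR$PqqP
  sorted[19] = rPqpPppRPPpRPR$PqqPq
sorted[1] = PPpRPR$PqqPqrPqpPppR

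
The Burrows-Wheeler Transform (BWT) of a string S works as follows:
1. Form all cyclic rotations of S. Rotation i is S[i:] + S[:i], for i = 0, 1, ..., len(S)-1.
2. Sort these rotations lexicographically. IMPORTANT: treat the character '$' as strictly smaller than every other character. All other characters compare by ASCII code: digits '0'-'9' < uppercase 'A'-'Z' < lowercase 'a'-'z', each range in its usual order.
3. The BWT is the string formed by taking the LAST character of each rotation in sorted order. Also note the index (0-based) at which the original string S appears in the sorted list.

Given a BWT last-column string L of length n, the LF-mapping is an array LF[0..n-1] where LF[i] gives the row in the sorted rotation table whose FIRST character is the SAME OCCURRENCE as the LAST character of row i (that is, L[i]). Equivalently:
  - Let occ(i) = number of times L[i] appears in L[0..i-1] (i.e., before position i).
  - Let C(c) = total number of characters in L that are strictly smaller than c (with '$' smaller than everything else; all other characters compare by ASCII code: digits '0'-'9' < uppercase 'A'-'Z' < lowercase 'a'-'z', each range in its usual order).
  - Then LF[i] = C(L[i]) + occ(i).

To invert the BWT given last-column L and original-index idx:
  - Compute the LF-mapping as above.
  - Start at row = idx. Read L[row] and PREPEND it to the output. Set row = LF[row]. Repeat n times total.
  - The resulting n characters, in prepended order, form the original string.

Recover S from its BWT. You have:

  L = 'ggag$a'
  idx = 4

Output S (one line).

LF mapping: 3 4 1 5 0 2
Walk LF starting at row 4, prepending L[row]:
  step 1: row=4, L[4]='$', prepend. Next row=LF[4]=0
  step 2: row=0, L[0]='g', prepend. Next row=LF[0]=3
  step 3: row=3, L[3]='g', prepend. Next row=LF[3]=5
  step 4: row=5, L[5]='a', prepend. Next row=LF[5]=2
  step 5: row=2, L[2]='a', prepend. Next row=LF[2]=1
  step 6: row=1, L[1]='g', prepend. Next row=LF[1]=4
Reversed output: gaagg$

Answer: gaagg$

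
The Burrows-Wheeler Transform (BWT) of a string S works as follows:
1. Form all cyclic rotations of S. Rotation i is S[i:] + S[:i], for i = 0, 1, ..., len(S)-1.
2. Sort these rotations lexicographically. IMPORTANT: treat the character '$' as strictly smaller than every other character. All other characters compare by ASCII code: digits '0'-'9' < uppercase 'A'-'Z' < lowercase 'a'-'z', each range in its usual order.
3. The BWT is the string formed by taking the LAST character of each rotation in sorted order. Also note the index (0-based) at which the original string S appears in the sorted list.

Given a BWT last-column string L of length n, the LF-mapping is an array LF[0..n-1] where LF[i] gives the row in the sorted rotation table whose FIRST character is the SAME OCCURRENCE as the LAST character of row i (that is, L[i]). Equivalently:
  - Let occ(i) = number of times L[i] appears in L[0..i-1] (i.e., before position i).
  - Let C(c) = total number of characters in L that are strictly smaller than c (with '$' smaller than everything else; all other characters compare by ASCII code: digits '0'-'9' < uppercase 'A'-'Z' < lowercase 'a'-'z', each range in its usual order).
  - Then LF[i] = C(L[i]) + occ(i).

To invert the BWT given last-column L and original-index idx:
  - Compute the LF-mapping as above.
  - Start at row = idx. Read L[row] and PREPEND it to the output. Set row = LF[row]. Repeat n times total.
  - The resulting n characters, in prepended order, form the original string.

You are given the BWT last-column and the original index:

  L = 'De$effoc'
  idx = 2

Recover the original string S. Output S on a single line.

LF mapping: 1 3 0 4 5 6 7 2
Walk LF starting at row 2, prepending L[row]:
  step 1: row=2, L[2]='$', prepend. Next row=LF[2]=0
  step 2: row=0, L[0]='D', prepend. Next row=LF[0]=1
  step 3: row=1, L[1]='e', prepend. Next row=LF[1]=3
  step 4: row=3, L[3]='e', prepend. Next row=LF[3]=4
  step 5: row=4, L[4]='f', prepend. Next row=LF[4]=5
  step 6: row=5, L[5]='f', prepend. Next row=LF[5]=6
  step 7: row=6, L[6]='o', prepend. Next row=LF[6]=7
  step 8: row=7, L[7]='c', prepend. Next row=LF[7]=2
Reversed output: coffeeD$

Answer: coffeeD$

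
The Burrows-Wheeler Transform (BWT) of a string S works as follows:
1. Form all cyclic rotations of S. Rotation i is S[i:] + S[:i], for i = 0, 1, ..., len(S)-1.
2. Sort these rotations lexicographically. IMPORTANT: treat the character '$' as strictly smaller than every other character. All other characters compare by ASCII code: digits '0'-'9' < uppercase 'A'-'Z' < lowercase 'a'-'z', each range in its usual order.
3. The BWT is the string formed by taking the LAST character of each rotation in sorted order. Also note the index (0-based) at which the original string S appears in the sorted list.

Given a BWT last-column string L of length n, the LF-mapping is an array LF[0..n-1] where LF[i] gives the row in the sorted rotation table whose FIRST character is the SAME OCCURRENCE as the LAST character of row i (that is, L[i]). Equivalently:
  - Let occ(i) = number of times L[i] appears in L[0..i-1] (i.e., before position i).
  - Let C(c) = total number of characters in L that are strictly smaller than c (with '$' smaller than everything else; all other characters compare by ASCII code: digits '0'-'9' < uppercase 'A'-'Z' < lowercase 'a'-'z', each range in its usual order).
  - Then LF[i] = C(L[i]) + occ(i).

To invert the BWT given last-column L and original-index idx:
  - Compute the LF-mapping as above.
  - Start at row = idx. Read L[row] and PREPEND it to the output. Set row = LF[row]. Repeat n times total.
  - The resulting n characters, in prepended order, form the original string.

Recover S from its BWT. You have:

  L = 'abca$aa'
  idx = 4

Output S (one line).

Answer: acaaba$

Derivation:
LF mapping: 1 5 6 2 0 3 4
Walk LF starting at row 4, prepending L[row]:
  step 1: row=4, L[4]='$', prepend. Next row=LF[4]=0
  step 2: row=0, L[0]='a', prepend. Next row=LF[0]=1
  step 3: row=1, L[1]='b', prepend. Next row=LF[1]=5
  step 4: row=5, L[5]='a', prepend. Next row=LF[5]=3
  step 5: row=3, L[3]='a', prepend. Next row=LF[3]=2
  step 6: row=2, L[2]='c', prepend. Next row=LF[2]=6
  step 7: row=6, L[6]='a', prepend. Next row=LF[6]=4
Reversed output: acaaba$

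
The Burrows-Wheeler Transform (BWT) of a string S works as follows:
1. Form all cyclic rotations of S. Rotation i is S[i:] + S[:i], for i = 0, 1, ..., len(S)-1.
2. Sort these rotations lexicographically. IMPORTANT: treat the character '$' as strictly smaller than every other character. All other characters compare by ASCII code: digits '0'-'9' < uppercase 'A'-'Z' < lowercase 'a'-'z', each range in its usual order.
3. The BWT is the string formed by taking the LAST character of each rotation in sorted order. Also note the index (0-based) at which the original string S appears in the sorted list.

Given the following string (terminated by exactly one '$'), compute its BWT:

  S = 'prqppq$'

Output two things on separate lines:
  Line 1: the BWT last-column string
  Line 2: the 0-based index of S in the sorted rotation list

All 7 rotations (rotation i = S[i:]+S[:i]):
  rot[0] = prqppq$
  rot[1] = rqppq$p
  rot[2] = qppq$pr
  rot[3] = ppq$prq
  rot[4] = pq$prqp
  rot[5] = q$prqpp
  rot[6] = $prqppq
Sorted (with $ < everything):
  sorted[0] = $prqppq  (last char: 'q')
  sorted[1] = ppq$prq  (last char: 'q')
  sorted[2] = pq$prqp  (last char: 'p')
  sorted[3] = prqppq$  (last char: '$')
  sorted[4] = q$prqpp  (last char: 'p')
  sorted[5] = qppq$pr  (last char: 'r')
  sorted[6] = rqppq$p  (last char: 'p')
Last column: qqp$prp
Original string S is at sorted index 3

Answer: qqp$prp
3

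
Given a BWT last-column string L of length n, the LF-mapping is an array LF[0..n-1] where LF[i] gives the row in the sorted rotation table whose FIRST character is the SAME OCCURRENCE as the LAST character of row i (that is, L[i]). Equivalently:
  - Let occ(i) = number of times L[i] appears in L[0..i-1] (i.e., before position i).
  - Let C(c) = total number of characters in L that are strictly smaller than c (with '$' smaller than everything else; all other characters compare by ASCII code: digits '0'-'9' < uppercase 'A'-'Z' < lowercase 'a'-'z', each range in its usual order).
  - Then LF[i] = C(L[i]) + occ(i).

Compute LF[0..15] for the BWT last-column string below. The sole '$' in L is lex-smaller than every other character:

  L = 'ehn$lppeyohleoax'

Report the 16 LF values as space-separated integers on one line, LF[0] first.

Answer: 2 5 9 0 7 12 13 3 15 10 6 8 4 11 1 14

Derivation:
Char counts: '$':1, 'a':1, 'e':3, 'h':2, 'l':2, 'n':1, 'o':2, 'p':2, 'x':1, 'y':1
C (first-col start): C('$')=0, C('a')=1, C('e')=2, C('h')=5, C('l')=7, C('n')=9, C('o')=10, C('p')=12, C('x')=14, C('y')=15
L[0]='e': occ=0, LF[0]=C('e')+0=2+0=2
L[1]='h': occ=0, LF[1]=C('h')+0=5+0=5
L[2]='n': occ=0, LF[2]=C('n')+0=9+0=9
L[3]='$': occ=0, LF[3]=C('$')+0=0+0=0
L[4]='l': occ=0, LF[4]=C('l')+0=7+0=7
L[5]='p': occ=0, LF[5]=C('p')+0=12+0=12
L[6]='p': occ=1, LF[6]=C('p')+1=12+1=13
L[7]='e': occ=1, LF[7]=C('e')+1=2+1=3
L[8]='y': occ=0, LF[8]=C('y')+0=15+0=15
L[9]='o': occ=0, LF[9]=C('o')+0=10+0=10
L[10]='h': occ=1, LF[10]=C('h')+1=5+1=6
L[11]='l': occ=1, LF[11]=C('l')+1=7+1=8
L[12]='e': occ=2, LF[12]=C('e')+2=2+2=4
L[13]='o': occ=1, LF[13]=C('o')+1=10+1=11
L[14]='a': occ=0, LF[14]=C('a')+0=1+0=1
L[15]='x': occ=0, LF[15]=C('x')+0=14+0=14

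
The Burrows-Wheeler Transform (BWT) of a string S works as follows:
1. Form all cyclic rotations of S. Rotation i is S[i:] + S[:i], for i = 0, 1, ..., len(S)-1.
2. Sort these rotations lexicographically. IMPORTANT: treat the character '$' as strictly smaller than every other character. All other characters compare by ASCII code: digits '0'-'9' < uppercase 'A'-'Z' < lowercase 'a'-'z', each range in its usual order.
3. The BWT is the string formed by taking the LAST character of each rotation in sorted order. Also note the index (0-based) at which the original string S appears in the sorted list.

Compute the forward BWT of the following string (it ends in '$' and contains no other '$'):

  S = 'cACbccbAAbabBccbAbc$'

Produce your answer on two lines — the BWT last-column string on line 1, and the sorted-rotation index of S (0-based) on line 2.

Answer: cbcAbbAbccaAACb$ccbB
15

Derivation:
All 20 rotations (rotation i = S[i:]+S[:i]):
  rot[0] = cACbccbAAbabBccbAbc$
  rot[1] = ACbccbAAbabBccbAbc$c
  rot[2] = CbccbAAbabBccbAbc$cA
  rot[3] = bccbAAbabBccbAbc$cAC
  rot[4] = ccbAAbabBccbAbc$cACb
  rot[5] = cbAAbabBccbAbc$cACbc
  rot[6] = bAAbabBccbAbc$cACbcc
  rot[7] = AAbabBccbAbc$cACbccb
  rot[8] = AbabBccbAbc$cACbccbA
  rot[9] = babBccbAbc$cACbccbAA
  rot[10] = abBccbAbc$cACbccbAAb
  rot[11] = bBccbAbc$cACbccbAAba
  rot[12] = BccbAbc$cACbccbAAbab
  rot[13] = ccbAbc$cACbccbAAbabB
  rot[14] = cbAbc$cACbccbAAbabBc
  rot[15] = bAbc$cACbccbAAbabBcc
  rot[16] = Abc$cACbccbAAbabBccb
  rot[17] = bc$cACbccbAAbabBccbA
  rot[18] = c$cACbccbAAbabBccbAb
  rot[19] = $cACbccbAAbabBccbAbc
Sorted (with $ < everything):
  sorted[0] = $cACbccbAAbabBccbAbc  (last char: 'c')
  sorted[1] = AAbabBccbAbc$cACbccb  (last char: 'b')
  sorted[2] = ACbccbAAbabBccbAbc$c  (last char: 'c')
  sorted[3] = AbabBccbAbc$cACbccbA  (last char: 'A')
  sorted[4] = Abc$cACbccbAAbabBccb  (last char: 'b')
  sorted[5] = BccbAbc$cACbccbAAbab  (last char: 'b')
  sorted[6] = CbccbAAbabBccbAbc$cA  (last char: 'A')
  sorted[7] = abBccbAbc$cACbccbAAb  (last char: 'b')
  sorted[8] = bAAbabBccbAbc$cACbcc  (last char: 'c')
  sorted[9] = bAbc$cACbccbAAbabBcc  (last char: 'c')
  sorted[10] = bBccbAbc$cACbccbAAba  (last char: 'a')
  sorted[11] = babBccbAbc$cACbccbAA  (last char: 'A')
  sorted[12] = bc$cACbccbAAbabBccbA  (last char: 'A')
  sorted[13] = bccbAAbabBccbAbc$cAC  (last char: 'C')
  sorted[14] = c$cACbccbAAbabBccbAb  (last char: 'b')
  sorted[15] = cACbccbAAbabBccbAbc$  (last char: '$')
  sorted[16] = cbAAbabBccbAbc$cACbc  (last char: 'c')
  sorted[17] = cbAbc$cACbccbAAbabBc  (last char: 'c')
  sorted[18] = ccbAAbabBccbAbc$cACb  (last char: 'b')
  sorted[19] = ccbAbc$cACbccbAAbabB  (last char: 'B')
Last column: cbcAbbAbccaAACb$ccbB
Original string S is at sorted index 15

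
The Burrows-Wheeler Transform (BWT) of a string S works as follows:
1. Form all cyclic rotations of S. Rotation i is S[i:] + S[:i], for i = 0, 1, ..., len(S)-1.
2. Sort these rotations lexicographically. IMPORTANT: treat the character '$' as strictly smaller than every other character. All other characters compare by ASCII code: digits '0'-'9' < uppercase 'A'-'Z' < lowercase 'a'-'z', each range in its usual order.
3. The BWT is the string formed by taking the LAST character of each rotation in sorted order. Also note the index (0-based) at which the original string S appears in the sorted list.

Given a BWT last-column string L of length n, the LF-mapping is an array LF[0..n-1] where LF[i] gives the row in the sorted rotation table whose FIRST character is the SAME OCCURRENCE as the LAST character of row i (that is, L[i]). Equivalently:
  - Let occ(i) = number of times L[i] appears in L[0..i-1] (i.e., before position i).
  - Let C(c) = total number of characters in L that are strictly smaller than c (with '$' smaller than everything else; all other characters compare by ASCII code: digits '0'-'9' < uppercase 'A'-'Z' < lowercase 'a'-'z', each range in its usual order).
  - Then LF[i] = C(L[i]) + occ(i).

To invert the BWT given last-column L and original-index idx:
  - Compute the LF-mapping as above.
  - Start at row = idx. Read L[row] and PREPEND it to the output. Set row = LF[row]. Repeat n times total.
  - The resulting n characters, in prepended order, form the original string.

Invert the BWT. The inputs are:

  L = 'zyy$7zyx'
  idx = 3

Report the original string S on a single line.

LF mapping: 6 3 4 0 1 7 5 2
Walk LF starting at row 3, prepending L[row]:
  step 1: row=3, L[3]='$', prepend. Next row=LF[3]=0
  step 2: row=0, L[0]='z', prepend. Next row=LF[0]=6
  step 3: row=6, L[6]='y', prepend. Next row=LF[6]=5
  step 4: row=5, L[5]='z', prepend. Next row=LF[5]=7
  step 5: row=7, L[7]='x', prepend. Next row=LF[7]=2
  step 6: row=2, L[2]='y', prepend. Next row=LF[2]=4
  step 7: row=4, L[4]='7', prepend. Next row=LF[4]=1
  step 8: row=1, L[1]='y', prepend. Next row=LF[1]=3
Reversed output: y7yxzyz$

Answer: y7yxzyz$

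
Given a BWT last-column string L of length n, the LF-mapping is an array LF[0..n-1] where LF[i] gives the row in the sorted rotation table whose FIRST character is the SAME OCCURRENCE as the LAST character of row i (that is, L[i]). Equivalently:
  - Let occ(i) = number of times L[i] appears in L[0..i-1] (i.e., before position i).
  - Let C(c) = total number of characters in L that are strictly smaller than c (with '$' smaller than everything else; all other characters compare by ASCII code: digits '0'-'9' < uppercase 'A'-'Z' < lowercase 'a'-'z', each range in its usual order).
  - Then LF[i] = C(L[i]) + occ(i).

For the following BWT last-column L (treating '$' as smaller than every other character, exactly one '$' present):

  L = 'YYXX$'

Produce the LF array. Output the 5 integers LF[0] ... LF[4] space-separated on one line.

Char counts: '$':1, 'X':2, 'Y':2
C (first-col start): C('$')=0, C('X')=1, C('Y')=3
L[0]='Y': occ=0, LF[0]=C('Y')+0=3+0=3
L[1]='Y': occ=1, LF[1]=C('Y')+1=3+1=4
L[2]='X': occ=0, LF[2]=C('X')+0=1+0=1
L[3]='X': occ=1, LF[3]=C('X')+1=1+1=2
L[4]='$': occ=0, LF[4]=C('$')+0=0+0=0

Answer: 3 4 1 2 0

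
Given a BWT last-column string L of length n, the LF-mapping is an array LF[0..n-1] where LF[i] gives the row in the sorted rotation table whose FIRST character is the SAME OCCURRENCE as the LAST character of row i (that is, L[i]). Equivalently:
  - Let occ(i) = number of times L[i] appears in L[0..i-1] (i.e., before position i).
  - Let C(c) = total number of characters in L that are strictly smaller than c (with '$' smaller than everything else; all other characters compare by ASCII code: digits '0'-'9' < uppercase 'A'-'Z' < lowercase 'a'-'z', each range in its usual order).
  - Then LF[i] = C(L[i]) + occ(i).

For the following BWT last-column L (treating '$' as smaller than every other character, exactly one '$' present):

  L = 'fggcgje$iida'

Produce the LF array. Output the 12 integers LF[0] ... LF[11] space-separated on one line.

Char counts: '$':1, 'a':1, 'c':1, 'd':1, 'e':1, 'f':1, 'g':3, 'i':2, 'j':1
C (first-col start): C('$')=0, C('a')=1, C('c')=2, C('d')=3, C('e')=4, C('f')=5, C('g')=6, C('i')=9, C('j')=11
L[0]='f': occ=0, LF[0]=C('f')+0=5+0=5
L[1]='g': occ=0, LF[1]=C('g')+0=6+0=6
L[2]='g': occ=1, LF[2]=C('g')+1=6+1=7
L[3]='c': occ=0, LF[3]=C('c')+0=2+0=2
L[4]='g': occ=2, LF[4]=C('g')+2=6+2=8
L[5]='j': occ=0, LF[5]=C('j')+0=11+0=11
L[6]='e': occ=0, LF[6]=C('e')+0=4+0=4
L[7]='$': occ=0, LF[7]=C('$')+0=0+0=0
L[8]='i': occ=0, LF[8]=C('i')+0=9+0=9
L[9]='i': occ=1, LF[9]=C('i')+1=9+1=10
L[10]='d': occ=0, LF[10]=C('d')+0=3+0=3
L[11]='a': occ=0, LF[11]=C('a')+0=1+0=1

Answer: 5 6 7 2 8 11 4 0 9 10 3 1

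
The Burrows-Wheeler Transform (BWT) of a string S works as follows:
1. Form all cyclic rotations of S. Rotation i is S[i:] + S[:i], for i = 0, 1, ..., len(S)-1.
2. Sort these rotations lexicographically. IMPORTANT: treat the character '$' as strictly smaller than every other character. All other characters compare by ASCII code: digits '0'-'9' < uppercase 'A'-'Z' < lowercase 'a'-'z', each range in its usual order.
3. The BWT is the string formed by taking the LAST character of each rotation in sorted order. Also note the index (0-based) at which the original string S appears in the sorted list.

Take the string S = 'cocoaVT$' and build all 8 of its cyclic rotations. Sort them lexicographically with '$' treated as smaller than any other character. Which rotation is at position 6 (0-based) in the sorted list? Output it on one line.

All 8 rotations (rotation i = S[i:]+S[:i]):
  rot[0] = cocoaVT$
  rot[1] = ocoaVT$c
  rot[2] = coaVT$co
  rot[3] = oaVT$coc
  rot[4] = aVT$coco
  rot[5] = VT$cocoa
  rot[6] = T$cocoaV
  rot[7] = $cocoaVT
Sorted (with $ < everything):
  sorted[0] = $cocoaVT
  sorted[1] = T$cocoaV
  sorted[2] = VT$cocoa
  sorted[3] = aVT$coco
  sorted[4] = coaVT$co
  sorted[5] = cocoaVT$
  sorted[6] = oaVT$coc
  sorted[7] = ocoaVT$c
sorted[6] = oaVT$coc

Answer: oaVT$coc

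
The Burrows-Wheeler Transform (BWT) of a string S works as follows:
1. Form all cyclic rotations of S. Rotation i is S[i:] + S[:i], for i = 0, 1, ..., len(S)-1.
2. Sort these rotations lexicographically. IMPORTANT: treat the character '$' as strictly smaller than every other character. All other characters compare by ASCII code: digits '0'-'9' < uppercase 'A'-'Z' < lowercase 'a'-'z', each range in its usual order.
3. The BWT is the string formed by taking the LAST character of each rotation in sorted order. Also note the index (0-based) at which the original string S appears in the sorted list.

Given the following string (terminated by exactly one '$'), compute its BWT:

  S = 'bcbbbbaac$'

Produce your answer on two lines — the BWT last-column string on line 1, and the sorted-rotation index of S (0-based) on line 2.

Answer: cbabbbc$ab
7

Derivation:
All 10 rotations (rotation i = S[i:]+S[:i]):
  rot[0] = bcbbbbaac$
  rot[1] = cbbbbaac$b
  rot[2] = bbbbaac$bc
  rot[3] = bbbaac$bcb
  rot[4] = bbaac$bcbb
  rot[5] = baac$bcbbb
  rot[6] = aac$bcbbbb
  rot[7] = ac$bcbbbba
  rot[8] = c$bcbbbbaa
  rot[9] = $bcbbbbaac
Sorted (with $ < everything):
  sorted[0] = $bcbbbbaac  (last char: 'c')
  sorted[1] = aac$bcbbbb  (last char: 'b')
  sorted[2] = ac$bcbbbba  (last char: 'a')
  sorted[3] = baac$bcbbb  (last char: 'b')
  sorted[4] = bbaac$bcbb  (last char: 'b')
  sorted[5] = bbbaac$bcb  (last char: 'b')
  sorted[6] = bbbbaac$bc  (last char: 'c')
  sorted[7] = bcbbbbaac$  (last char: '$')
  sorted[8] = c$bcbbbbaa  (last char: 'a')
  sorted[9] = cbbbbaac$b  (last char: 'b')
Last column: cbabbbc$ab
Original string S is at sorted index 7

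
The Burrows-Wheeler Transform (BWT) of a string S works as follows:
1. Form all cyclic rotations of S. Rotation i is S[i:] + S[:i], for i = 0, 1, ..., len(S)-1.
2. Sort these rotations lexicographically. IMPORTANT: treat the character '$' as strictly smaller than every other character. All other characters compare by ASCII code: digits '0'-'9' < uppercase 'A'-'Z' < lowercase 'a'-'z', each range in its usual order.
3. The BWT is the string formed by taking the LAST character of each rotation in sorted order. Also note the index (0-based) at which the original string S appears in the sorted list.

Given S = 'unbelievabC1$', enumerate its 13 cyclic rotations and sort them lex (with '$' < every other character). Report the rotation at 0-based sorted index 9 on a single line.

All 13 rotations (rotation i = S[i:]+S[:i]):
  rot[0] = unbelievabC1$
  rot[1] = nbelievabC1$u
  rot[2] = believabC1$un
  rot[3] = elievabC1$unb
  rot[4] = lievabC1$unbe
  rot[5] = ievabC1$unbel
  rot[6] = evabC1$unbeli
  rot[7] = vabC1$unbelie
  rot[8] = abC1$unbeliev
  rot[9] = bC1$unbelieva
  rot[10] = C1$unbelievab
  rot[11] = 1$unbelievabC
  rot[12] = $unbelievabC1
Sorted (with $ < everything):
  sorted[0] = $unbelievabC1
  sorted[1] = 1$unbelievabC
  sorted[2] = C1$unbelievab
  sorted[3] = abC1$unbeliev
  sorted[4] = bC1$unbelieva
  sorted[5] = believabC1$un
  sorted[6] = elievabC1$unb
  sorted[7] = evabC1$unbeli
  sorted[8] = ievabC1$unbel
  sorted[9] = lievabC1$unbe
  sorted[10] = nbelievabC1$u
  sorted[11] = unbelievabC1$
  sorted[12] = vabC1$unbelie
sorted[9] = lievabC1$unbe

Answer: lievabC1$unbe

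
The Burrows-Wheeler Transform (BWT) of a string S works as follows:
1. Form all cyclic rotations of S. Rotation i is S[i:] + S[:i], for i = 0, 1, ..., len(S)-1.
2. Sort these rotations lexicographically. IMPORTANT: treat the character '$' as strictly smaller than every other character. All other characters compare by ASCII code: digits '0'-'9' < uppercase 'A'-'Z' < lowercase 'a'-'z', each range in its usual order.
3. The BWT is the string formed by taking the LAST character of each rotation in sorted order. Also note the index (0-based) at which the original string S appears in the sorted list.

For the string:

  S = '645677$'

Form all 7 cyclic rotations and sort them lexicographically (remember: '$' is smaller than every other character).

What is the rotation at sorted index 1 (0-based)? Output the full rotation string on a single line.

All 7 rotations (rotation i = S[i:]+S[:i]):
  rot[0] = 645677$
  rot[1] = 45677$6
  rot[2] = 5677$64
  rot[3] = 677$645
  rot[4] = 77$6456
  rot[5] = 7$64567
  rot[6] = $645677
Sorted (with $ < everything):
  sorted[0] = $645677
  sorted[1] = 45677$6
  sorted[2] = 5677$64
  sorted[3] = 645677$
  sorted[4] = 677$645
  sorted[5] = 7$64567
  sorted[6] = 77$6456
sorted[1] = 45677$6

Answer: 45677$6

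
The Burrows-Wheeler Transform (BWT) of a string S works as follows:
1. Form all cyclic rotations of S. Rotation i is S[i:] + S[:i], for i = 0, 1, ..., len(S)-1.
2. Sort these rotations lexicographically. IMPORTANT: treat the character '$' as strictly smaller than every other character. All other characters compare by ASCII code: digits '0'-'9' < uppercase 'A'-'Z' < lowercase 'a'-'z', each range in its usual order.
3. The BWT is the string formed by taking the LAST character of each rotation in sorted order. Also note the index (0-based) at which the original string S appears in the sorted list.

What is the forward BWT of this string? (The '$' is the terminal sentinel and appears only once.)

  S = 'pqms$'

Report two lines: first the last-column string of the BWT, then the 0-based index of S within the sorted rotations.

Answer: sq$pm
2

Derivation:
All 5 rotations (rotation i = S[i:]+S[:i]):
  rot[0] = pqms$
  rot[1] = qms$p
  rot[2] = ms$pq
  rot[3] = s$pqm
  rot[4] = $pqms
Sorted (with $ < everything):
  sorted[0] = $pqms  (last char: 's')
  sorted[1] = ms$pq  (last char: 'q')
  sorted[2] = pqms$  (last char: '$')
  sorted[3] = qms$p  (last char: 'p')
  sorted[4] = s$pqm  (last char: 'm')
Last column: sq$pm
Original string S is at sorted index 2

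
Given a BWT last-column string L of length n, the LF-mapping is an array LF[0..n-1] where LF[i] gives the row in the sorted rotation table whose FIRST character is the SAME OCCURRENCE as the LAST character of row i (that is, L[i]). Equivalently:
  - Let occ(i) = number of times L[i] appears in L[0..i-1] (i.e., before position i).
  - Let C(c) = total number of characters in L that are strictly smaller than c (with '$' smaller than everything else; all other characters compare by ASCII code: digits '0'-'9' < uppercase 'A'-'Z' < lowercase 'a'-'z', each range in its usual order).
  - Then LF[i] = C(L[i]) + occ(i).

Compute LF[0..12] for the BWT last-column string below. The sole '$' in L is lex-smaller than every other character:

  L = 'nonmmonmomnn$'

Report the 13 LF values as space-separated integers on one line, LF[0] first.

Char counts: '$':1, 'm':4, 'n':5, 'o':3
C (first-col start): C('$')=0, C('m')=1, C('n')=5, C('o')=10
L[0]='n': occ=0, LF[0]=C('n')+0=5+0=5
L[1]='o': occ=0, LF[1]=C('o')+0=10+0=10
L[2]='n': occ=1, LF[2]=C('n')+1=5+1=6
L[3]='m': occ=0, LF[3]=C('m')+0=1+0=1
L[4]='m': occ=1, LF[4]=C('m')+1=1+1=2
L[5]='o': occ=1, LF[5]=C('o')+1=10+1=11
L[6]='n': occ=2, LF[6]=C('n')+2=5+2=7
L[7]='m': occ=2, LF[7]=C('m')+2=1+2=3
L[8]='o': occ=2, LF[8]=C('o')+2=10+2=12
L[9]='m': occ=3, LF[9]=C('m')+3=1+3=4
L[10]='n': occ=3, LF[10]=C('n')+3=5+3=8
L[11]='n': occ=4, LF[11]=C('n')+4=5+4=9
L[12]='$': occ=0, LF[12]=C('$')+0=0+0=0

Answer: 5 10 6 1 2 11 7 3 12 4 8 9 0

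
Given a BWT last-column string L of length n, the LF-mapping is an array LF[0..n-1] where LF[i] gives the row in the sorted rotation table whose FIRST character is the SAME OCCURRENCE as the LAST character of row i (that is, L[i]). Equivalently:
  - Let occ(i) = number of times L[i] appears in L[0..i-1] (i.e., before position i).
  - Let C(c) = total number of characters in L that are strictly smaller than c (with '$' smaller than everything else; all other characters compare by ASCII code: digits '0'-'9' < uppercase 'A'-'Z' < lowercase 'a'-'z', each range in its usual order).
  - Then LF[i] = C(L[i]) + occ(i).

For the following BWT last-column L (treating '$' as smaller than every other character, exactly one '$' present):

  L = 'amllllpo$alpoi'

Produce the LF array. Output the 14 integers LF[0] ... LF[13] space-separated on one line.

Char counts: '$':1, 'a':2, 'i':1, 'l':5, 'm':1, 'o':2, 'p':2
C (first-col start): C('$')=0, C('a')=1, C('i')=3, C('l')=4, C('m')=9, C('o')=10, C('p')=12
L[0]='a': occ=0, LF[0]=C('a')+0=1+0=1
L[1]='m': occ=0, LF[1]=C('m')+0=9+0=9
L[2]='l': occ=0, LF[2]=C('l')+0=4+0=4
L[3]='l': occ=1, LF[3]=C('l')+1=4+1=5
L[4]='l': occ=2, LF[4]=C('l')+2=4+2=6
L[5]='l': occ=3, LF[5]=C('l')+3=4+3=7
L[6]='p': occ=0, LF[6]=C('p')+0=12+0=12
L[7]='o': occ=0, LF[7]=C('o')+0=10+0=10
L[8]='$': occ=0, LF[8]=C('$')+0=0+0=0
L[9]='a': occ=1, LF[9]=C('a')+1=1+1=2
L[10]='l': occ=4, LF[10]=C('l')+4=4+4=8
L[11]='p': occ=1, LF[11]=C('p')+1=12+1=13
L[12]='o': occ=1, LF[12]=C('o')+1=10+1=11
L[13]='i': occ=0, LF[13]=C('i')+0=3+0=3

Answer: 1 9 4 5 6 7 12 10 0 2 8 13 11 3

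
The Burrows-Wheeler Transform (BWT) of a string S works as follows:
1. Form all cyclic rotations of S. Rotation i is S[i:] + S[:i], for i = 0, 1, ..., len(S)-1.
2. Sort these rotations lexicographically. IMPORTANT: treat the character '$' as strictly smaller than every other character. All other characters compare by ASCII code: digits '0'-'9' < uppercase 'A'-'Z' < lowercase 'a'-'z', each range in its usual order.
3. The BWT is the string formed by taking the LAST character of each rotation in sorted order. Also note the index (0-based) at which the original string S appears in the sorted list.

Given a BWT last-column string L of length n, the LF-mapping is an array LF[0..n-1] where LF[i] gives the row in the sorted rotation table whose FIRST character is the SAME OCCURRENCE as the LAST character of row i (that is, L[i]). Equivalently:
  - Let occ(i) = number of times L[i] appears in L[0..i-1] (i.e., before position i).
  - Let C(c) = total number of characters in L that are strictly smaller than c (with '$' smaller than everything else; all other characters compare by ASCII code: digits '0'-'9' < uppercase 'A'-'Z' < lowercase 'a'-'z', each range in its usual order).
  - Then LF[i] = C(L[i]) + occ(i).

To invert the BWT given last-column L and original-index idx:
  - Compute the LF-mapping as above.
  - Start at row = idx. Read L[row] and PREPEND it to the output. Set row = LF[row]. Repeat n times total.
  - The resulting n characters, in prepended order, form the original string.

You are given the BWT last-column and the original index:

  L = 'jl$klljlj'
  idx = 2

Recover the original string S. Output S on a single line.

LF mapping: 1 5 0 4 6 7 2 8 3
Walk LF starting at row 2, prepending L[row]:
  step 1: row=2, L[2]='$', prepend. Next row=LF[2]=0
  step 2: row=0, L[0]='j', prepend. Next row=LF[0]=1
  step 3: row=1, L[1]='l', prepend. Next row=LF[1]=5
  step 4: row=5, L[5]='l', prepend. Next row=LF[5]=7
  step 5: row=7, L[7]='l', prepend. Next row=LF[7]=8
  step 6: row=8, L[8]='j', prepend. Next row=LF[8]=3
  step 7: row=3, L[3]='k', prepend. Next row=LF[3]=4
  step 8: row=4, L[4]='l', prepend. Next row=LF[4]=6
  step 9: row=6, L[6]='j', prepend. Next row=LF[6]=2
Reversed output: jlkjlllj$

Answer: jlkjlllj$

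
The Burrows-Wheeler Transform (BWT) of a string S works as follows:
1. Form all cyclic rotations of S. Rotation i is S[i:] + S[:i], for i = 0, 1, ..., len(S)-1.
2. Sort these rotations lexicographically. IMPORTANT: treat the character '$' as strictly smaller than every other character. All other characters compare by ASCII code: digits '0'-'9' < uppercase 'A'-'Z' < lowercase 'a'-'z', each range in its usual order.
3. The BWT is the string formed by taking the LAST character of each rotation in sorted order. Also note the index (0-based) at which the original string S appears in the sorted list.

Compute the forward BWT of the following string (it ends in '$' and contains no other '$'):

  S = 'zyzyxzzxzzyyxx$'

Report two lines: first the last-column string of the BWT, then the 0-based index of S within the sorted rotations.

Answer: xxyyzyzzzzyz$xx
12

Derivation:
All 15 rotations (rotation i = S[i:]+S[:i]):
  rot[0] = zyzyxzzxzzyyxx$
  rot[1] = yzyxzzxzzyyxx$z
  rot[2] = zyxzzxzzyyxx$zy
  rot[3] = yxzzxzzyyxx$zyz
  rot[4] = xzzxzzyyxx$zyzy
  rot[5] = zzxzzyyxx$zyzyx
  rot[6] = zxzzyyxx$zyzyxz
  rot[7] = xzzyyxx$zyzyxzz
  rot[8] = zzyyxx$zyzyxzzx
  rot[9] = zyyxx$zyzyxzzxz
  rot[10] = yyxx$zyzyxzzxzz
  rot[11] = yxx$zyzyxzzxzzy
  rot[12] = xx$zyzyxzzxzzyy
  rot[13] = x$zyzyxzzxzzyyx
  rot[14] = $zyzyxzzxzzyyxx
Sorted (with $ < everything):
  sorted[0] = $zyzyxzzxzzyyxx  (last char: 'x')
  sorted[1] = x$zyzyxzzxzzyyx  (last char: 'x')
  sorted[2] = xx$zyzyxzzxzzyy  (last char: 'y')
  sorted[3] = xzzxzzyyxx$zyzy  (last char: 'y')
  sorted[4] = xzzyyxx$zyzyxzz  (last char: 'z')
  sorted[5] = yxx$zyzyxzzxzzy  (last char: 'y')
  sorted[6] = yxzzxzzyyxx$zyz  (last char: 'z')
  sorted[7] = yyxx$zyzyxzzxzz  (last char: 'z')
  sorted[8] = yzyxzzxzzyyxx$z  (last char: 'z')
  sorted[9] = zxzzyyxx$zyzyxz  (last char: 'z')
  sorted[10] = zyxzzxzzyyxx$zy  (last char: 'y')
  sorted[11] = zyyxx$zyzyxzzxz  (last char: 'z')
  sorted[12] = zyzyxzzxzzyyxx$  (last char: '$')
  sorted[13] = zzxzzyyxx$zyzyx  (last char: 'x')
  sorted[14] = zzyyxx$zyzyxzzx  (last char: 'x')
Last column: xxyyzyzzzzyz$xx
Original string S is at sorted index 12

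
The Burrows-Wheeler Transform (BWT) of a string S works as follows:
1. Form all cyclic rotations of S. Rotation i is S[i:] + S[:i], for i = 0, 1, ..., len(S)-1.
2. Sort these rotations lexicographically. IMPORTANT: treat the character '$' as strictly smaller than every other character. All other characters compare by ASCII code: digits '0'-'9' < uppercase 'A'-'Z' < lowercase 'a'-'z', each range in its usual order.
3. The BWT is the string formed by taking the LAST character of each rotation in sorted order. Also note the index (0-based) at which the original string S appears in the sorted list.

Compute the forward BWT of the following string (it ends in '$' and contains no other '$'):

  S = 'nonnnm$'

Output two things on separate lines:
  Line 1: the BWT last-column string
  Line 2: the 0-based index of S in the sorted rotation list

All 7 rotations (rotation i = S[i:]+S[:i]):
  rot[0] = nonnnm$
  rot[1] = onnnm$n
  rot[2] = nnnm$no
  rot[3] = nnm$non
  rot[4] = nm$nonn
  rot[5] = m$nonnn
  rot[6] = $nonnnm
Sorted (with $ < everything):
  sorted[0] = $nonnnm  (last char: 'm')
  sorted[1] = m$nonnn  (last char: 'n')
  sorted[2] = nm$nonn  (last char: 'n')
  sorted[3] = nnm$non  (last char: 'n')
  sorted[4] = nnnm$no  (last char: 'o')
  sorted[5] = nonnnm$  (last char: '$')
  sorted[6] = onnnm$n  (last char: 'n')
Last column: mnnno$n
Original string S is at sorted index 5

Answer: mnnno$n
5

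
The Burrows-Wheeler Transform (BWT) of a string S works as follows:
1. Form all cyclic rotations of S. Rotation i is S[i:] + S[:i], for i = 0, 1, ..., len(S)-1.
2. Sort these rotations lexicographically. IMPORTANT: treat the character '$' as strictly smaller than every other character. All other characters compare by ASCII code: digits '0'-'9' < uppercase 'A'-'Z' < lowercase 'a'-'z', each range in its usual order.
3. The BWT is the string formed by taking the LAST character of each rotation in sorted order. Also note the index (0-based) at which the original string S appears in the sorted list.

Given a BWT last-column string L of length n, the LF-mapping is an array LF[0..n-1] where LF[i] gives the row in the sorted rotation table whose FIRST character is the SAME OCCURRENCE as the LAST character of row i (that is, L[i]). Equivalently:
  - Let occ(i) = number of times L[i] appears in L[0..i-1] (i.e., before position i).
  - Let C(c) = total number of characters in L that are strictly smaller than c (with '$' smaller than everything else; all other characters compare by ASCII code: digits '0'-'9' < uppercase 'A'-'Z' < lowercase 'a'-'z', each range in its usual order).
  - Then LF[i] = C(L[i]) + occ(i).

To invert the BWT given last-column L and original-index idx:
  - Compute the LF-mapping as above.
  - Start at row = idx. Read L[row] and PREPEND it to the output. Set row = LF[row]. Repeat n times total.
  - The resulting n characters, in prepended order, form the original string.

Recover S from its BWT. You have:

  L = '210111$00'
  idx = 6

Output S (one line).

LF mapping: 8 4 1 5 6 7 0 2 3
Walk LF starting at row 6, prepending L[row]:
  step 1: row=6, L[6]='$', prepend. Next row=LF[6]=0
  step 2: row=0, L[0]='2', prepend. Next row=LF[0]=8
  step 3: row=8, L[8]='0', prepend. Next row=LF[8]=3
  step 4: row=3, L[3]='1', prepend. Next row=LF[3]=5
  step 5: row=5, L[5]='1', prepend. Next row=LF[5]=7
  step 6: row=7, L[7]='0', prepend. Next row=LF[7]=2
  step 7: row=2, L[2]='0', prepend. Next row=LF[2]=1
  step 8: row=1, L[1]='1', prepend. Next row=LF[1]=4
  step 9: row=4, L[4]='1', prepend. Next row=LF[4]=6
Reversed output: 11001102$

Answer: 11001102$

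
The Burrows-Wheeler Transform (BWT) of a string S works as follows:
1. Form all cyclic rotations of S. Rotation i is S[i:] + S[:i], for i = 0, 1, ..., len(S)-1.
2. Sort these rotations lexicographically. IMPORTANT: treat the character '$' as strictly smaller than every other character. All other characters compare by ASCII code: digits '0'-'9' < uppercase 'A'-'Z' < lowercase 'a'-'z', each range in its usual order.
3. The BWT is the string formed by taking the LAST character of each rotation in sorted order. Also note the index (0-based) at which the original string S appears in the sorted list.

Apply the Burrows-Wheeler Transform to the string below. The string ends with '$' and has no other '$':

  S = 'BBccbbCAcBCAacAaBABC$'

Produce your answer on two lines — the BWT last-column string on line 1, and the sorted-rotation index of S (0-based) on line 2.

Answer: CBcCCa$AcBBBbAAbcaAcB
6

Derivation:
All 21 rotations (rotation i = S[i:]+S[:i]):
  rot[0] = BBccbbCAcBCAacAaBABC$
  rot[1] = BccbbCAcBCAacAaBABC$B
  rot[2] = ccbbCAcBCAacAaBABC$BB
  rot[3] = cbbCAcBCAacAaBABC$BBc
  rot[4] = bbCAcBCAacAaBABC$BBcc
  rot[5] = bCAcBCAacAaBABC$BBccb
  rot[6] = CAcBCAacAaBABC$BBccbb
  rot[7] = AcBCAacAaBABC$BBccbbC
  rot[8] = cBCAacAaBABC$BBccbbCA
  rot[9] = BCAacAaBABC$BBccbbCAc
  rot[10] = CAacAaBABC$BBccbbCAcB
  rot[11] = AacAaBABC$BBccbbCAcBC
  rot[12] = acAaBABC$BBccbbCAcBCA
  rot[13] = cAaBABC$BBccbbCAcBCAa
  rot[14] = AaBABC$BBccbbCAcBCAac
  rot[15] = aBABC$BBccbbCAcBCAacA
  rot[16] = BABC$BBccbbCAcBCAacAa
  rot[17] = ABC$BBccbbCAcBCAacAaB
  rot[18] = BC$BBccbbCAcBCAacAaBA
  rot[19] = C$BBccbbCAcBCAacAaBAB
  rot[20] = $BBccbbCAcBCAacAaBABC
Sorted (with $ < everything):
  sorted[0] = $BBccbbCAcBCAacAaBABC  (last char: 'C')
  sorted[1] = ABC$BBccbbCAcBCAacAaB  (last char: 'B')
  sorted[2] = AaBABC$BBccbbCAcBCAac  (last char: 'c')
  sorted[3] = AacAaBABC$BBccbbCAcBC  (last char: 'C')
  sorted[4] = AcBCAacAaBABC$BBccbbC  (last char: 'C')
  sorted[5] = BABC$BBccbbCAcBCAacAa  (last char: 'a')
  sorted[6] = BBccbbCAcBCAacAaBABC$  (last char: '$')
  sorted[7] = BC$BBccbbCAcBCAacAaBA  (last char: 'A')
  sorted[8] = BCAacAaBABC$BBccbbCAc  (last char: 'c')
  sorted[9] = BccbbCAcBCAacAaBABC$B  (last char: 'B')
  sorted[10] = C$BBccbbCAcBCAacAaBAB  (last char: 'B')
  sorted[11] = CAacAaBABC$BBccbbCAcB  (last char: 'B')
  sorted[12] = CAcBCAacAaBABC$BBccbb  (last char: 'b')
  sorted[13] = aBABC$BBccbbCAcBCAacA  (last char: 'A')
  sorted[14] = acAaBABC$BBccbbCAcBCA  (last char: 'A')
  sorted[15] = bCAcBCAacAaBABC$BBccb  (last char: 'b')
  sorted[16] = bbCAcBCAacAaBABC$BBcc  (last char: 'c')
  sorted[17] = cAaBABC$BBccbbCAcBCAa  (last char: 'a')
  sorted[18] = cBCAacAaBABC$BBccbbCA  (last char: 'A')
  sorted[19] = cbbCAcBCAacAaBABC$BBc  (last char: 'c')
  sorted[20] = ccbbCAcBCAacAaBABC$BB  (last char: 'B')
Last column: CBcCCa$AcBBBbAAbcaAcB
Original string S is at sorted index 6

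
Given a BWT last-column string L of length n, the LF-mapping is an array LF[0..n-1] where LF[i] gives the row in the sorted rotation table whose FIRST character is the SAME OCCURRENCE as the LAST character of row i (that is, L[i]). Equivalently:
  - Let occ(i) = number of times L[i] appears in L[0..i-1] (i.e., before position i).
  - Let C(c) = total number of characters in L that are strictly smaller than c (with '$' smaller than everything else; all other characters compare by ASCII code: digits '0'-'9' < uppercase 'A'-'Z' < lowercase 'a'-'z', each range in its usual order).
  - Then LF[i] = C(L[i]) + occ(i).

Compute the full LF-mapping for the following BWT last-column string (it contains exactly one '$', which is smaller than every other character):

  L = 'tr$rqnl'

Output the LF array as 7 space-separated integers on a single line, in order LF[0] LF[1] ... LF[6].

Answer: 6 4 0 5 3 2 1

Derivation:
Char counts: '$':1, 'l':1, 'n':1, 'q':1, 'r':2, 't':1
C (first-col start): C('$')=0, C('l')=1, C('n')=2, C('q')=3, C('r')=4, C('t')=6
L[0]='t': occ=0, LF[0]=C('t')+0=6+0=6
L[1]='r': occ=0, LF[1]=C('r')+0=4+0=4
L[2]='$': occ=0, LF[2]=C('$')+0=0+0=0
L[3]='r': occ=1, LF[3]=C('r')+1=4+1=5
L[4]='q': occ=0, LF[4]=C('q')+0=3+0=3
L[5]='n': occ=0, LF[5]=C('n')+0=2+0=2
L[6]='l': occ=0, LF[6]=C('l')+0=1+0=1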